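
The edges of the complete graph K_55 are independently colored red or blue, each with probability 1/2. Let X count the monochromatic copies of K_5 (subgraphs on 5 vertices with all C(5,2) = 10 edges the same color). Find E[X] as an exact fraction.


Let X = Σ_S X_S over the C(55, 5) = 3478761 subsets S of size 5, where X_S = 1 if the K_5 on S is monochromatic.
For a fixed S, the K_5 on S has C(5, 2) = 10 edges. P[all 10 edges red] = (1/2)^10, and likewise for blue, so P[monochromatic] = 2·(1/2)^10 = 2^{1 − 10} = 1/512.
By linearity of expectation: E[X] = C(55, 5) · 2^{1 − 10} = 3478761 · 1/512 = 3478761/512.
Numerically: E[X] ≈ 6794.45508.

E[X] = C(55,5)·2^(1−C(5,2)) = 3478761/512 ≈ 6794.45508.


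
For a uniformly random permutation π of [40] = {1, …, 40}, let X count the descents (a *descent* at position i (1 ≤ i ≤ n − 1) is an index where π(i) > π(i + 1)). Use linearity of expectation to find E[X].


Write X = Σ X_I over i = 1, …, 39, with X_I the indicator of one descent.
There are 39 indicators.
For each fixed i, the pair (π(i), π(i+1)) is a uniformly random ordered pair of distinct values from {1, …, 40}; by symmetry P[π(i) > π(i+1)] = 1/2.
By linearity: E[X] = 39 · (1/2) = (40 − 1) · (1/2) = 39/2 ≈ 19.50000.

E[X] = 39/2 = 19.50000.


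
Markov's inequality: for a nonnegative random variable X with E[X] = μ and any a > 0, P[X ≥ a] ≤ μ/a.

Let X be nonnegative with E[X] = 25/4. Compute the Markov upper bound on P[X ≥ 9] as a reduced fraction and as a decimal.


μ = E[X] = 25/4, a = 9.
Markov: P[X ≥ 9] ≤ μ/a = (25/4)/9 = 25/36.
Numerically: ≈ 0.694.
(Since a = 9 > μ = 6.250, the bound 25/36 is < 1 and informative.)

P[X ≥ 9] ≤ 25/36 ≈ 0.694.


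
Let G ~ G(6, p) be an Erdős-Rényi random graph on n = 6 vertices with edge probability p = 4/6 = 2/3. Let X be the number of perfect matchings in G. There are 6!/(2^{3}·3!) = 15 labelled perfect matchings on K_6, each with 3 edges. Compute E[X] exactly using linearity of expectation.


K_6 has 6!/(2^{3}·3!) = 15 labelled perfect matchings.
For each such perfect matching H, let X_H = 1 if all 3 edges of H are present in G. Then P[X_H = 1] = p^{3} = (2/3)^{3} = 8/27.
By linearity of expectation: E[X] = Σ_H E[X_H] = 15 · p^{3} = 15 · 8/27 = 40/9.
Numerically: E[X] ≈ 4.44444.

E[X] = 15 · (2/3)^{3} = 40/9 ≈ 4.44444.


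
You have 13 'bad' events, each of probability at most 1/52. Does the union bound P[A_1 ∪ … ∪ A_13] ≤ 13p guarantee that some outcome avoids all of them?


Union bound: P[∪_{i=1}^{13} A_i] ≤ Σ_i P[A_i] ≤ 13·p = 13·(1/52) = 1/4.
Numerically: 1/4 ≈ 0.2500000.
Is 1/4 < 1? YES.
Since P[∪ A_i] ≤ 1/4 < 1, the complement has P[∩ A_i^c] ≥ 1 − 1/4 = 3/4 > 0, so some outcome avoids every A_i.

13·p = 1/4 ≈ 0.2500000; existence CERTIFIED by the union bound.


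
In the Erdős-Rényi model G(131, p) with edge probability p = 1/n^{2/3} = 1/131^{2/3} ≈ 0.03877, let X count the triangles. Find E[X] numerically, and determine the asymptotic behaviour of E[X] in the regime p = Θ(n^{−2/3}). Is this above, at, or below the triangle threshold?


Number of potential triangles: C(131, 3) = 366145.
Each occurs with probability p³ ≈ (0.03877)³ ≈ 5.827166e-05.
By linearity: E[X] = C(131, 3)·p³ ≈ 366145 · 5.827166e-05 ≈ 21.3359.
Since α = 2/3 < 1, p = c/n^{2/3} ≫ 1/n is above the triangle threshold p ~ 1/n. Asymptotically E[X] ~ (c³/6)·n^{3(1−α)} = (1³/6)·n^{1} → ∞; triangles are abundant w.h.p.

E[X] ≈ 21.3359; in regime p = Θ(1/n^{2/3}) E[X] diverges (above the triangle threshold p ~ 1/n).


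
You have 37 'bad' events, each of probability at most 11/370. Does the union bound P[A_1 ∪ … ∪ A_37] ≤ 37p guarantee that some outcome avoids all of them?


Union bound: P[∪_{i=1}^{37} A_i] ≤ Σ_i P[A_i] ≤ 37·p = 37·(11/370) = 11/10.
Numerically: 11/10 ≈ 1.1000.
Is 11/10 < 1? NO.
Since the bound 11/10 is ≥ 1, the union bound is uninformative here; it does NOT by itself certify existence.

37·p = 11/10 ≈ 1.1000; existence NOT certified by the union bound.


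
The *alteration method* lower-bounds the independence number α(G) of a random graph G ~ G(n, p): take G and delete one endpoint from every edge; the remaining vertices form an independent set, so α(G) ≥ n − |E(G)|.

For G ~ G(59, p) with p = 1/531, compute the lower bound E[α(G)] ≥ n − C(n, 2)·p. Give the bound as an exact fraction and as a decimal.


E[|E(G)|] = C(59, 2)·p = 1711 · (1/531) = 29/9.
E[α(G)] ≥ n − E[|E(G)|] = 59 − 29/9 = 502/9.
Numerically: ≈ 55.778.
(This is only a lower bound; the true E[α(G)] may be larger.)

E[α(G)] ≥ 502/9 ≈ 55.778.


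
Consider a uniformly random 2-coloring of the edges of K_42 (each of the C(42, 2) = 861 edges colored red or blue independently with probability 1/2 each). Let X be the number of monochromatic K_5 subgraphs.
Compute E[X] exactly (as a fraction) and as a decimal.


Let X = Σ_S X_S over the C(42, 5) = 850668 subsets S of size 5, where X_S = 1 if the K_5 on S is monochromatic.
For a fixed S, the K_5 on S has C(5, 2) = 10 edges. P[all 10 edges red] = (1/2)^10, and likewise for blue, so P[monochromatic] = 2·(1/2)^10 = 2^{1 − 10} = 1/512.
By linearity of expectation: E[X] = C(42, 5) · 2^{1 − 10} = 850668 · 1/512 = 212667/128.
Numerically: E[X] ≈ 1661.4609.

E[X] = C(42,5)·2^(1−C(5,2)) = 212667/128 ≈ 1661.4609.


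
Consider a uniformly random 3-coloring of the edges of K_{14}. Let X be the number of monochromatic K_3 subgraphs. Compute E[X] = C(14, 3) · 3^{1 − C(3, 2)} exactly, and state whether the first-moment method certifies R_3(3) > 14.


E[X] = C(14, 3) · 3^{1 − 3} = 364 · 3^{−2} = 364/9.
As a reduced fraction: E[X] = 364/9 ≈ 40.444.
Is E[X] < 1? NO.
Since E[X] ≥ 1, the first-moment bound is inconclusive at n = 14; it does NOT by itself certify R_3(3) > 14.

E[X] = 364/9 ≈ 40.444; E[X] ≥ 1; first-moment method inconclusive here.


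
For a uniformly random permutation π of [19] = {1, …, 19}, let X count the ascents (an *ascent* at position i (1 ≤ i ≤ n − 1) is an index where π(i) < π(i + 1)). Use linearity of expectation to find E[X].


Write X = Σ X_I over i = 1, …, 18, with X_I the indicator of one ascent.
There are 18 indicators.
For each fixed i, the pair (π(i), π(i+1)) is a uniformly random ordered pair of distinct values from {1, …, 19}; by symmetry P[π(i) < π(i+1)] = 1/2.
By linearity: E[X] = 18 · (1/2) = (19 − 1) · (1/2) = 9 ≈ 9.000.

E[X] = 9 = 9.000.


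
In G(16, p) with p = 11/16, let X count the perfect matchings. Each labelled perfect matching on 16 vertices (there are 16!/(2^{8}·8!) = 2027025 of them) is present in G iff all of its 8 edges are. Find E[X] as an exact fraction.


K_16 has 16!/(2^{8}·8!) = 2027025 labelled perfect matchings.
For each such perfect matching H, let X_H = 1 if all 8 edges of H are present in G. Then P[X_H = 1] = p^{8} = (11/16)^{8} = 214358881/4294967296.
By linearity: E[X] = Σ_H E[X_H] = 2027025 · p^{8} = 2027025 · 214358881/4294967296 = 434510810759025/4294967296.
Numerically: E[X] ≈ 1.01e+05.

E[X] = 2027025 · (11/16)^{8} = 434510810759025/4294967296 ≈ 1.01e+05.


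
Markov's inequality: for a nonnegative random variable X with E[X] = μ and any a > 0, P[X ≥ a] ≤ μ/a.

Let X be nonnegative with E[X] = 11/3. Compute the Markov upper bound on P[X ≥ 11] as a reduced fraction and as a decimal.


μ = E[X] = 11/3, a = 11.
Markov: P[X ≥ 11] ≤ μ/a = (11/3)/11 = 1/3.
Numerically: ≈ 0.333.
(Since a = 11 > μ = 3.667, the bound 1/3 is < 1 and informative.)

P[X ≥ 11] ≤ 1/3 ≈ 0.333.


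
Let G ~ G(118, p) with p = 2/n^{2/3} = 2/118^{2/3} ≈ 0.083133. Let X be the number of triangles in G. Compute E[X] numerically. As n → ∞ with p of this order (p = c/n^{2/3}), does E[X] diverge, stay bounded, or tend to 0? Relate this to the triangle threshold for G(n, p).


Number of potential triangles: C(118, 3) = 266916.
Each occurs with probability p³ ≈ (0.083133)³ ≈ 5.7454754e-04.
By linearity: E[X] = C(118, 3)·p³ ≈ 266916 · 5.7454754e-04 ≈ 153.35593.
Since α = 2/3 < 1, p = c/n^{2/3} ≫ 1/n is above the triangle threshold p ~ 1/n. Asymptotically E[X] ~ (c³/6)·n^{3(1−α)} = (2³/6)·n^{1} → ∞; triangles are abundant w.h.p.

E[X] ≈ 153.35593; in regime p = Θ(1/n^{2/3}) E[X] diverges (above the triangle threshold p ~ 1/n).


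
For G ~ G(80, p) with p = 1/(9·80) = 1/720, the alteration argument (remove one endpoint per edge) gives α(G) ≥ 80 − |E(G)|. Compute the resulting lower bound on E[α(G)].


E[|E(G)|] = C(80, 2)·p = 3160 · (1/720) = 79/18.
E[α(G)] ≥ n − E[|E(G)|] = 80 − 79/18 = 1361/18.
Numerically: ≈ 75.611.
(This is only a lower bound; the true E[α(G)] may be larger.)

E[α(G)] ≥ 1361/18 ≈ 75.611.


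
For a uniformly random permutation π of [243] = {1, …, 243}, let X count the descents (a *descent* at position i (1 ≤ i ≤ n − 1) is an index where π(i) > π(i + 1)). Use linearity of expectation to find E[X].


Write X = Σ X_I over i = 1, …, 242, with X_I the indicator of one descent.
There are 242 indicators.
For each fixed i, the pair (π(i), π(i+1)) is a uniformly random ordered pair of distinct values from {1, …, 243}; by symmetry P[π(i) > π(i+1)] = 1/2.
By linearity: E[X] = 242 · (1/2) = (243 − 1) · (1/2) = 121 ≈ 121.0000.

E[X] = 121 = 121.0000.


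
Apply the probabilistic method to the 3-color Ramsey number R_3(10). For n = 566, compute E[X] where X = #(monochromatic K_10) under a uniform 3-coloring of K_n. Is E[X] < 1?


E[X] = C(566, 10) · 3^{1 − 45} = 858376364549067965458 · 3^{−44} = 858376364549067965458/984770902183611232881.
As a reduced fraction: E[X] = 858376364549067965458/984770902183611232881 ≈ 0.87165.
Is E[X] < 1? YES.
Since E[X] < 1, there exists a 3-coloring of K_{566} with no monochromatic K_10; hence R_3(10) > 566.

E[X] = 858376364549067965458/984770902183611232881 ≈ 0.87165; E[X] < 1, so R_3(10) > 566.


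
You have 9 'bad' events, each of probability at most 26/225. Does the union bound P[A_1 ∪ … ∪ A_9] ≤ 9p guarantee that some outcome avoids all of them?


Union bound: P[∪_{i=1}^{9} A_i] ≤ Σ_i P[A_i] ≤ 9·p = 9·(26/225) = 26/25.
Numerically: 26/25 ≈ 1.040.
Is 26/25 < 1? NO.
Since the bound 26/25 is ≥ 1, the union bound is uninformative here; it does NOT by itself certify existence.

9·p = 26/25 ≈ 1.040; existence NOT certified by the union bound.


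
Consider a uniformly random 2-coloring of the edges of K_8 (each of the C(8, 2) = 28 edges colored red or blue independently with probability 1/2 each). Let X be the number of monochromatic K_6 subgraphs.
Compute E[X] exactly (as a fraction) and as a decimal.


Let X = Σ_S X_S over the C(8, 6) = 28 subsets S of size 6, where X_S = 1 if the K_6 on S is monochromatic.
For a fixed S, the K_6 on S has C(6, 2) = 15 edges. P[all 15 edges red] = (1/2)^15, and likewise for blue, so P[monochromatic] = 2·(1/2)^15 = 2^{1 − 15} = 1/16384.
By linearity of expectation: E[X] = C(8, 6) · 2^{1 − 15} = 28 · 1/16384 = 7/4096.
Numerically: E[X] ≈ 0.002.

E[X] = C(8,6)·2^(1−C(6,2)) = 7/4096 ≈ 0.002.


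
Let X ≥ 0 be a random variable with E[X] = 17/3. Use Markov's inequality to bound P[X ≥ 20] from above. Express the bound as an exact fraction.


μ = E[X] = 17/3, a = 20.
Markov: P[X ≥ 20] ≤ μ/a = (17/3)/20 = 17/60.
Numerically: ≈ 0.28333.
(Since a = 20 > μ = 5.66667, the bound 17/60 is < 1 and informative.)

P[X ≥ 20] ≤ 17/60 ≈ 0.28333.


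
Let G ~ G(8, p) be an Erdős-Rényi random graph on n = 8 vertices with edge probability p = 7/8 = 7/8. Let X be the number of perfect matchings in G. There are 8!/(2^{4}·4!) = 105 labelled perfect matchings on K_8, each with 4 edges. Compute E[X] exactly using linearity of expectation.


K_8 has 8!/(2^{4}·4!) = 105 labelled perfect matchings.
For each such perfect matching H, let X_H = 1 if all 4 edges of H are present in G. Then P[X_H = 1] = p^{4} = (7/8)^{4} = 2401/4096.
By linearity of expectation: E[X] = Σ_H E[X_H] = 105 · p^{4} = 105 · 2401/4096 = 252105/4096.
Numerically: E[X] ≈ 61.5491.

E[X] = 105 · (7/8)^{4} = 252105/4096 ≈ 61.5491.


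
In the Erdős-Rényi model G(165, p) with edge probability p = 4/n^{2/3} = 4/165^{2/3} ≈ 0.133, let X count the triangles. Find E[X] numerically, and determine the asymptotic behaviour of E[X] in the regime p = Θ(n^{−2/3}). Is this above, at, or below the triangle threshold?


Number of potential triangles: C(165, 3) = 735130.
Each occurs with probability p³ ≈ (0.133)³ ≈ 2.350781e-03.
By linearity: E[X] = C(165, 3)·p³ ≈ 735130 · 2.350781e-03 ≈ 1728.1293.
Since α = 2/3 < 1, p = c/n^{2/3} ≫ 1/n is above the triangle threshold p ~ 1/n. Asymptotically E[X] ~ (c³/6)·n^{3(1−α)} = (4³/6)·n^{1} → ∞; triangles are abundant w.h.p.

E[X] ≈ 1728.1293; in regime p = Θ(1/n^{2/3}) E[X] diverges (above the triangle threshold p ~ 1/n).


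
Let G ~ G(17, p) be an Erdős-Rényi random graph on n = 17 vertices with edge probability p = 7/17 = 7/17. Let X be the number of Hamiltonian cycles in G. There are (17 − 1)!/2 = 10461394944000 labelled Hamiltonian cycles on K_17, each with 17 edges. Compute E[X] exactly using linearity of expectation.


K_17 has (17 − 1)!/2 = 10461394944000 labelled Hamiltonian cycles.
For each such Hamiltonian cycle H, let X_H = 1 if all 17 edges of H are present in G. Then P[X_H = 1] = p^{17} = (7/17)^{17} = 232630513987207/827240261886336764177.
By linearity of expectation: E[X] = Σ_H E[X_H] = 10461394944000 · p^{17} = 10461394944000 · 232630513987207/827240261886336764177 = 2433639682845888590481408000/827240261886336764177.
Numerically: E[X] ≈ 2.942e+06.

E[X] = 10461394944000 · (7/17)^{17} = 2433639682845888590481408000/827240261886336764177 ≈ 2.942e+06.


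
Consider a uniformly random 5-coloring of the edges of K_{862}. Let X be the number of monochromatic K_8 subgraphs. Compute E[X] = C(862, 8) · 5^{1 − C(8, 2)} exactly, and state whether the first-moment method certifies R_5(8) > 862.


E[X] = C(862, 8) · 5^{1 − 28} = 7317951015318931845 · 5^{−27} = 7317951015318931845/7450580596923828125.
As a reduced fraction: E[X] = 1463590203063786369/1490116119384765625 ≈ 0.9822.
Is E[X] < 1? YES.
Since E[X] < 1, there exists a 5-coloring of K_{862} with no monochromatic K_8; hence R_5(8) > 862.

E[X] = 1463590203063786369/1490116119384765625 ≈ 0.9822; E[X] < 1, so R_5(8) > 862.


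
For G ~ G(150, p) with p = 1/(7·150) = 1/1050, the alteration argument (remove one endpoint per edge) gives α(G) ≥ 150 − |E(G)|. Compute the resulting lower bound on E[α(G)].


E[|E(G)|] = C(150, 2)·p = 11175 · (1/1050) = 149/14.
E[α(G)] ≥ n − E[|E(G)|] = 150 − 149/14 = 1951/14.
Numerically: ≈ 139.357.
(This is only a lower bound; the true E[α(G)] may be larger.)

E[α(G)] ≥ 1951/14 ≈ 139.357.


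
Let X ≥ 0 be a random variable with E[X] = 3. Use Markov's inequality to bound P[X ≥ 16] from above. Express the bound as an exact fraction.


μ = E[X] = 3, a = 16.
Markov: P[X ≥ 16] ≤ μ/a = (3)/16 = 3/16.
Numerically: ≈ 0.1875.
(Since a = 16 > μ = 3.0000, the bound 3/16 is < 1 and informative.)

P[X ≥ 16] ≤ 3/16 ≈ 0.1875.


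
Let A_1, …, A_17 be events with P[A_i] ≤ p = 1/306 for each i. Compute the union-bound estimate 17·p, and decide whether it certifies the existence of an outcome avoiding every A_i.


Union bound: P[∪_{i=1}^{17} A_i] ≤ Σ_i P[A_i] ≤ 17·p = 17·(1/306) = 1/18.
Numerically: 1/18 ≈ 0.0556.
Is 1/18 < 1? YES.
Since P[∪ A_i] ≤ 1/18 < 1, the complement has P[∩ A_i^c] ≥ 1 − 1/18 = 17/18 > 0, so some outcome avoids every A_i.

17·p = 1/18 ≈ 0.0556; existence CERTIFIED by the union bound.


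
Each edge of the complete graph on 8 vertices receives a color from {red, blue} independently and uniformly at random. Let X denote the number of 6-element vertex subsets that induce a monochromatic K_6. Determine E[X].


Let X = Σ_S X_S over the C(8, 6) = 28 subsets S of size 6, where X_S = 1 if the K_6 on S is monochromatic.
For a fixed S, the K_6 on S has C(6, 2) = 15 edges. P[all 15 edges red] = (1/2)^15, and likewise for blue, so P[monochromatic] = 2·(1/2)^15 = 2^{1 − 15} = 1/16384.
Summing: E[X] = C(8, 6) · 2^{1 − 15} = 28 · 1/16384 = 7/4096.
Numerically: E[X] ≈ 0.00171.

E[X] = C(8,6)·2^(1−C(6,2)) = 7/4096 ≈ 0.00171.


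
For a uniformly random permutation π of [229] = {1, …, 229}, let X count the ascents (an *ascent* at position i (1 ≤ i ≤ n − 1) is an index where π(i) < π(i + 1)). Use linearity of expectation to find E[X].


Write X = Σ X_I over i = 1, …, 228, with X_I the indicator of one ascent.
There are 228 indicators.
For each fixed i, the pair (π(i), π(i+1)) is a uniformly random ordered pair of distinct values from {1, …, 229}; by symmetry P[π(i) < π(i+1)] = 1/2.
By linearity: E[X] = 228 · (1/2) = (229 − 1) · (1/2) = 114 ≈ 114.000.

E[X] = 114 = 114.000.


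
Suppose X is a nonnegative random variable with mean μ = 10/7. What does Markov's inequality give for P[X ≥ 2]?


μ = E[X] = 10/7, a = 2.
Markov: P[X ≥ 2] ≤ μ/a = (10/7)/2 = 5/7.
Numerically: ≈ 0.714.
(Since a = 2 > μ = 1.429, the bound 5/7 is < 1 and informative.)

P[X ≥ 2] ≤ 5/7 ≈ 0.714.


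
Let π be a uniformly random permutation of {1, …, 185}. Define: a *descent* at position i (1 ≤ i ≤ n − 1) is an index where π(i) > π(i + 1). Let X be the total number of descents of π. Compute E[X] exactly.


Write X = Σ X_I over i = 1, …, 184, with X_I the indicator of one descent.
There are 184 indicators.
For each fixed i, the pair (π(i), π(i+1)) is a uniformly random ordered pair of distinct values from {1, …, 185}; by symmetry P[π(i) > π(i+1)] = 1/2.
By linearity: E[X] = 184 · (1/2) = (185 − 1) · (1/2) = 92 ≈ 92.00000.

E[X] = 92 = 92.00000.


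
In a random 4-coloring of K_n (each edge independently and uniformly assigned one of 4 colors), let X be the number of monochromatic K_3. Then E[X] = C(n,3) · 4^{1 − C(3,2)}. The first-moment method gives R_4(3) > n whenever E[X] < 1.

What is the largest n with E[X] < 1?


We need C(n, 3) · 4^{1 − 3} < 1, i.e. C(n, 3) < 4^{3 − 1} = 16.
Check values of n near the boundary:
  n = 3: C(3, 3) = 1; 1 < 16? YES
  n = 4: C(4, 3) = 4; 4 < 16? YES
  n = 5: C(5, 3) = 10; 10 < 16? YES
  n = 6: C(6, 3) = 20; 20 < 16? NO
The largest n with C(n, 3) < 16 is n = 5 (where E[X] = 5/8 ≈ 0.625). Hence R_4(3) > 5, i.e. R_4(3) ≥ 6.

Largest n = 5; hence R_4(3) > 5.


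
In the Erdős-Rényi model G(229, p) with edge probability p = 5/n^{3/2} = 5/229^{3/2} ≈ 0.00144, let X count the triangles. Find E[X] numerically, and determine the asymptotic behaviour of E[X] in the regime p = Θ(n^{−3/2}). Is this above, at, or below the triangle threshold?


Number of potential triangles: C(229, 3) = 1975354.
Each occurs with probability p³ ≈ (0.00144)³ ≈ 3.00366e-09.
By linearity: E[X] = C(229, 3)·p³ ≈ 1975354 · 3.00366e-09 ≈ 0.006.
Since α = 3/2 > 1, p = c/n^{3/2} = o(1/n) is below the triangle threshold p ~ 1/n. Asymptotically E[X] ~ (c³/6)·n^{3(1−α)} = (5³/6)·n^{-1.5} → 0, so by Markov's inequality G has no triangles w.h.p.

E[X] ≈ 0.006; in regime p = Θ(1/n^{3/2}) E[X] tends to 0 (below the triangle threshold p ~ 1/n).


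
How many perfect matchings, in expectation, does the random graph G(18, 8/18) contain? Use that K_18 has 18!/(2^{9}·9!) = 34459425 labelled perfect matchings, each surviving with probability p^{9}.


K_18 has 18!/(2^{9}·9!) = 34459425 labelled perfect matchings.
For each such perfect matching H, let X_H = 1 if all 9 edges of H are present in G. Then P[X_H = 1] = p^{9} = (4/9)^{9} = 262144/387420489.
By linearity: E[X] = Σ_H E[X_H] = 34459425 · p^{9} = 34459425 · 262144/387420489 = 111522611200/4782969.
Numerically: E[X] ≈ 2.332e+04.

E[X] = 34459425 · (4/9)^{9} = 111522611200/4782969 ≈ 2.332e+04.


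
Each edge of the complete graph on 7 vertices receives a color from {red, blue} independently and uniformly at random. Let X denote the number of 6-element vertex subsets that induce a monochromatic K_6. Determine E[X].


Let X = Σ_S X_S over the C(7, 6) = 7 subsets S of size 6, where X_S = 1 if the K_6 on S is monochromatic.
For a fixed S, the K_6 on S has C(6, 2) = 15 edges. P[all 15 edges red] = (1/2)^15, and likewise for blue, so P[monochromatic] = 2·(1/2)^15 = 2^{1 − 15} = 1/16384.
By linearity of expectation: E[X] = C(7, 6) · 2^{1 − 15} = 7 · 1/16384 = 7/16384.
Numerically: E[X] ≈ 0.000.

E[X] = C(7,6)·2^(1−C(6,2)) = 7/16384 ≈ 0.000.


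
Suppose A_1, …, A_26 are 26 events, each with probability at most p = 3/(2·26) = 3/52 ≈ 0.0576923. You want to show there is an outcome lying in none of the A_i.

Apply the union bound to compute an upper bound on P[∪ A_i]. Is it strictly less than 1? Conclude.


Union bound: P[∪_{i=1}^{26} A_i] ≤ Σ_i P[A_i] ≤ 26·p = 26·(3/52) = 3/2.
Numerically: 3/2 ≈ 1.5000000.
Is 3/2 < 1? NO.
Since the bound 3/2 is ≥ 1, the union bound is uninformative here; it does NOT by itself certify existence.

26·p = 3/2 ≈ 1.5000000; existence NOT certified by the union bound.


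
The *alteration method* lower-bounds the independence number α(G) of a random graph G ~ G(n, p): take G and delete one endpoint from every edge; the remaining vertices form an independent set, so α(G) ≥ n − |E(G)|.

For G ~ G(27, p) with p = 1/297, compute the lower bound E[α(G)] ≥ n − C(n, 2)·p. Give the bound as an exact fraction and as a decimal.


E[|E(G)|] = C(27, 2)·p = 351 · (1/297) = 13/11.
E[α(G)] ≥ n − E[|E(G)|] = 27 − 13/11 = 284/11.
Numerically: ≈ 25.81818.
(This is only a lower bound; the true E[α(G)] may be larger.)

E[α(G)] ≥ 284/11 ≈ 25.81818.


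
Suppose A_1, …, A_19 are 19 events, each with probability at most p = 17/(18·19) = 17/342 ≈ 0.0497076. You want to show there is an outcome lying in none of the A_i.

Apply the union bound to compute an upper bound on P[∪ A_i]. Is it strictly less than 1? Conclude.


Union bound: P[∪_{i=1}^{19} A_i] ≤ Σ_i P[A_i] ≤ 19·p = 19·(17/342) = 17/18.
Numerically: 17/18 ≈ 0.9444444.
Is 17/18 < 1? YES.
Since P[∪ A_i] ≤ 17/18 < 1, the complement has P[∩ A_i^c] ≥ 1 − 17/18 = 1/18 > 0, so some outcome avoids every A_i.

19·p = 17/18 ≈ 0.9444444; existence CERTIFIED by the union bound.


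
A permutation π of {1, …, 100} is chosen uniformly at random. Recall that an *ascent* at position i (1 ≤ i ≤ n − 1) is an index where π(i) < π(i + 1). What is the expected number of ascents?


Write X = Σ X_I over i = 1, …, 99, with X_I the indicator of one ascent.
There are 99 indicators.
For each fixed i, the pair (π(i), π(i+1)) is a uniformly random ordered pair of distinct values from {1, …, 100}; by symmetry P[π(i) < π(i+1)] = 1/2.
By linearity: E[X] = 99 · (1/2) = (100 − 1) · (1/2) = 99/2 ≈ 49.50000.

E[X] = 99/2 = 49.50000.


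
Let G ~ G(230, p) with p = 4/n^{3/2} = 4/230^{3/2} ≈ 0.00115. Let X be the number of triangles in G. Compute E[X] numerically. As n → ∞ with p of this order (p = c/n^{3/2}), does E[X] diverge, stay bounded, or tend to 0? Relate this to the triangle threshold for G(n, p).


Number of potential triangles: C(230, 3) = 2001460.
Each occurs with probability p³ ≈ (0.00115)³ ≈ 1.50801e-09.
By linearity: E[X] = C(230, 3)·p³ ≈ 2001460 · 1.50801e-09 ≈ 0.003.
Since α = 3/2 > 1, p = c/n^{3/2} = o(1/n) is below the triangle threshold p ~ 1/n. Asymptotically E[X] ~ (c³/6)·n^{3(1−α)} = (4³/6)·n^{-1.5} → 0, so by Markov's inequality G has no triangles w.h.p.

E[X] ≈ 0.003; in regime p = Θ(1/n^{3/2}) E[X] tends to 0 (below the triangle threshold p ~ 1/n).


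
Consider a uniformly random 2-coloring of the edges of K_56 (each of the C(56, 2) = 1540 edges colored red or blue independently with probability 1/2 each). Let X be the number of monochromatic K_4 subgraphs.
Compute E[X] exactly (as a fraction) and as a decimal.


Let X = Σ_S X_S over the C(56, 4) = 367290 subsets S of size 4, where X_S = 1 if the K_4 on S is monochromatic.
For a fixed S, the K_4 on S has C(4, 2) = 6 edges. P[all 6 edges red] = (1/2)^6, and likewise for blue, so P[monochromatic] = 2·(1/2)^6 = 2^{1 − 6} = 1/32.
Summing: E[X] = C(56, 4) · 2^{1 − 6} = 367290 · 1/32 = 183645/16.
Numerically: E[X] ≈ 11477.812500.

E[X] = C(56,4)·2^(1−C(4,2)) = 183645/16 ≈ 11477.812500.


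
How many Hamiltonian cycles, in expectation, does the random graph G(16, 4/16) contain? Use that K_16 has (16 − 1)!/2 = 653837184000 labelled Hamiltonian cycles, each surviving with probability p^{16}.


K_16 has (16 − 1)!/2 = 653837184000 labelled Hamiltonian cycles.
For each such Hamiltonian cycle H, let X_H = 1 if all 16 edges of H are present in G. Then P[X_H = 1] = p^{16} = (1/4)^{16} = 1/4294967296.
By linearity of expectation: E[X] = Σ_H E[X_H] = 653837184000 · p^{16} = 653837184000 · 1/4294967296 = 638512875/4194304.
Numerically: E[X] ≈ 152.233.

E[X] = 653837184000 · (1/4)^{16} = 638512875/4194304 ≈ 152.233.


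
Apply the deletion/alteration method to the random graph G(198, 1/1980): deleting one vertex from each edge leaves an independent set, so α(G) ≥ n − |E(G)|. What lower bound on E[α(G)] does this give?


E[|E(G)|] = C(198, 2)·p = 19503 · (1/1980) = 197/20.
E[α(G)] ≥ n − E[|E(G)|] = 198 − 197/20 = 3763/20.
Numerically: ≈ 188.150000.
(This is only a lower bound; the true E[α(G)] may be larger.)

E[α(G)] ≥ 3763/20 ≈ 188.150000.


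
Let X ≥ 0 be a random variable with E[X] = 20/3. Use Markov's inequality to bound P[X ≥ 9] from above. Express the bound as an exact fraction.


μ = E[X] = 20/3, a = 9.
Markov: P[X ≥ 9] ≤ μ/a = (20/3)/9 = 20/27.
Numerically: ≈ 0.74074.
(Since a = 9 > μ = 6.66667, the bound 20/27 is < 1 and informative.)

P[X ≥ 9] ≤ 20/27 ≈ 0.74074.


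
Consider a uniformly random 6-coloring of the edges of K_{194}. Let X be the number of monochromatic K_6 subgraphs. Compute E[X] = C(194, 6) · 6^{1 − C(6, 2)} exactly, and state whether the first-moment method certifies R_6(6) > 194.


E[X] = C(194, 6) · 6^{1 − 15} = 68482017072 · 6^{−14} = 68482017072/78364164096.
As a reduced fraction: E[X] = 475569563/544195584 ≈ 0.8738946.
Is E[X] < 1? YES.
Since E[X] < 1, there exists a 6-coloring of K_{194} with no monochromatic K_6; hence R_6(6) > 194.

E[X] = 475569563/544195584 ≈ 0.8738946; E[X] < 1, so R_6(6) > 194.


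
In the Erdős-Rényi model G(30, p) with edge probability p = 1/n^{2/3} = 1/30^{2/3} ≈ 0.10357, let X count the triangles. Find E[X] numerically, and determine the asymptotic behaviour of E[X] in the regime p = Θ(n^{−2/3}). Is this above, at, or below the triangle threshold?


Number of potential triangles: C(30, 3) = 4060.
Each occurs with probability p³ ≈ (0.10357)³ ≈ 1.1111111e-03.
By linearity: E[X] = C(30, 3)·p³ ≈ 4060 · 1.1111111e-03 ≈ 4.51111.
Since α = 2/3 < 1, p = c/n^{2/3} ≫ 1/n is above the triangle threshold p ~ 1/n. Asymptotically E[X] ~ (c³/6)·n^{3(1−α)} = (1³/6)·n^{1} → ∞; triangles are abundant w.h.p.

E[X] ≈ 4.51111; in regime p = Θ(1/n^{2/3}) E[X] diverges (above the triangle threshold p ~ 1/n).


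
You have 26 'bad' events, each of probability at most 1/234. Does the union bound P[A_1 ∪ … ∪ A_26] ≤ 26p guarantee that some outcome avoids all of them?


Union bound: P[∪_{i=1}^{26} A_i] ≤ Σ_i P[A_i] ≤ 26·p = 26·(1/234) = 1/9.
Numerically: 1/9 ≈ 0.111.
Is 1/9 < 1? YES.
Since P[∪ A_i] ≤ 1/9 < 1, the complement has P[∩ A_i^c] ≥ 1 − 1/9 = 8/9 > 0, so some outcome avoids every A_i.

26·p = 1/9 ≈ 0.111; existence CERTIFIED by the union bound.


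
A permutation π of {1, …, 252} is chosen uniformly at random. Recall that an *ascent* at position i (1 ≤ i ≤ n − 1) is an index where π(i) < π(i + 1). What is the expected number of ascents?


Write X = Σ X_I over i = 1, …, 251, with X_I the indicator of one ascent.
There are 251 indicators.
For each fixed i, the pair (π(i), π(i+1)) is a uniformly random ordered pair of distinct values from {1, …, 252}; by symmetry P[π(i) < π(i+1)] = 1/2.
By linearity: E[X] = 251 · (1/2) = (252 − 1) · (1/2) = 251/2 ≈ 125.5000.

E[X] = 251/2 = 125.5000.


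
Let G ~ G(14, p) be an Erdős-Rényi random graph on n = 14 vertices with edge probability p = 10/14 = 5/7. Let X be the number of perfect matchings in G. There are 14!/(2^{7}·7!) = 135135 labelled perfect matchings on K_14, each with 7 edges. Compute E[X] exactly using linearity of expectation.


K_14 has 14!/(2^{7}·7!) = 135135 labelled perfect matchings.
For each such perfect matching H, let X_H = 1 if all 7 edges of H are present in G. Then P[X_H = 1] = p^{7} = (5/7)^{7} = 78125/823543.
Summing the indicators: E[X] = Σ_H E[X_H] = 135135 · p^{7} = 135135 · 78125/823543 = 1508203125/117649.
Numerically: E[X] ≈ 12820.

E[X] = 135135 · (5/7)^{7} = 1508203125/117649 ≈ 12820.


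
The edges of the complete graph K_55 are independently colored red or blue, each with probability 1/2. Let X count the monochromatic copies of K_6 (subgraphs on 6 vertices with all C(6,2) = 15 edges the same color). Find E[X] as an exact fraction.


Let X = Σ_S X_S over the C(55, 6) = 28989675 subsets S of size 6, where X_S = 1 if the K_6 on S is monochromatic.
For a fixed S, the K_6 on S has C(6, 2) = 15 edges. P[all 15 edges red] = (1/2)^15, and likewise for blue, so P[monochromatic] = 2·(1/2)^15 = 2^{1 − 15} = 1/16384.
By linearity of expectation: E[X] = C(55, 6) · 2^{1 − 15} = 28989675 · 1/16384 = 28989675/16384.
Numerically: E[X] ≈ 1769.389.

E[X] = C(55,6)·2^(1−C(6,2)) = 28989675/16384 ≈ 1769.389.


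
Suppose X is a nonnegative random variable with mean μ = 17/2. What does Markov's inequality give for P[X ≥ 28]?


μ = E[X] = 17/2, a = 28.
Markov: P[X ≥ 28] ≤ μ/a = (17/2)/28 = 17/56.
Numerically: ≈ 0.304.
(Since a = 28 > μ = 8.500, the bound 17/56 is < 1 and informative.)

P[X ≥ 28] ≤ 17/56 ≈ 0.304.


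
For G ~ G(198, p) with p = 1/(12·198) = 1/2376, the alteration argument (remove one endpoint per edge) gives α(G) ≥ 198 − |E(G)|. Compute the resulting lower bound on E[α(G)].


E[|E(G)|] = C(198, 2)·p = 19503 · (1/2376) = 197/24.
E[α(G)] ≥ n − E[|E(G)|] = 198 − 197/24 = 4555/24.
Numerically: ≈ 189.79167.
(This is only a lower bound; the true E[α(G)] may be larger.)

E[α(G)] ≥ 4555/24 ≈ 189.79167.


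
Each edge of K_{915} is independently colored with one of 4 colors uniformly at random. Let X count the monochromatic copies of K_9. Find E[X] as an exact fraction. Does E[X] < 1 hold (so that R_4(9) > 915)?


E[X] = C(915, 9) · 4^{1 − 36} = 1190931166636537885130 · 4^{−35} = 1190931166636537885130/1180591620717411303424.
As a reduced fraction: E[X] = 595465583318268942565/590295810358705651712 ≈ 1.0088.
Is E[X] < 1? NO.
Since E[X] ≥ 1, the first-moment bound is inconclusive at n = 915; it does NOT by itself certify R_4(9) > 915.

E[X] = 595465583318268942565/590295810358705651712 ≈ 1.0088; E[X] ≥ 1; first-moment method inconclusive here.


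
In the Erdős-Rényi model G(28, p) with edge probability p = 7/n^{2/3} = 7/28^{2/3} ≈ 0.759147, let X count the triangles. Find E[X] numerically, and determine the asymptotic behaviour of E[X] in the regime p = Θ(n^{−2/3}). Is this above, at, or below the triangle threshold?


Number of potential triangles: C(28, 3) = 3276.
Each occurs with probability p³ ≈ (0.759147)³ ≈ 4.37500000e-01.
By linearity: E[X] = C(28, 3)·p³ ≈ 3276 · 4.37500000e-01 ≈ 1433.250000.
Since α = 2/3 < 1, p = c/n^{2/3} ≫ 1/n is above the triangle threshold p ~ 1/n. Asymptotically E[X] ~ (c³/6)·n^{3(1−α)} = (7³/6)·n^{1} → ∞; triangles are abundant w.h.p.

E[X] ≈ 1433.250000; in regime p = Θ(1/n^{2/3}) E[X] diverges (above the triangle threshold p ~ 1/n).


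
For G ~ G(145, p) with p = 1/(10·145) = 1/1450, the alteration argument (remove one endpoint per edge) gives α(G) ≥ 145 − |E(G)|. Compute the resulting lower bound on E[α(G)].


E[|E(G)|] = C(145, 2)·p = 10440 · (1/1450) = 36/5.
E[α(G)] ≥ n − E[|E(G)|] = 145 − 36/5 = 689/5.
Numerically: ≈ 137.8000.
(This is only a lower bound; the true E[α(G)] may be larger.)

E[α(G)] ≥ 689/5 ≈ 137.8000.


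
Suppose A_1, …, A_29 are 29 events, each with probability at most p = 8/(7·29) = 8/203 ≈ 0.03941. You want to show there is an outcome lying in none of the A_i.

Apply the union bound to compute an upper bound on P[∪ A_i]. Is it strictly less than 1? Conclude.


Union bound: P[∪_{i=1}^{29} A_i] ≤ Σ_i P[A_i] ≤ 29·p = 29·(8/203) = 8/7.
Numerically: 8/7 ≈ 1.14286.
Is 8/7 < 1? NO.
Since the bound 8/7 is ≥ 1, the union bound is uninformative here; it does NOT by itself certify existence.

29·p = 8/7 ≈ 1.14286; existence NOT certified by the union bound.


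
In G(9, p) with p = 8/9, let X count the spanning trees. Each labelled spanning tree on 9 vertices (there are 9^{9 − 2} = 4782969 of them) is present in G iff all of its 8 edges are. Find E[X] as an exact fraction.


K_9 has 9^{9 − 2} = 4782969 labelled spanning trees.
For each such spanning tree H, let X_H = 1 if all 8 edges of H are present in G. Then P[X_H = 1] = p^{8} = (8/9)^{8} = 16777216/43046721.
Summing the indicators: E[X] = Σ_H E[X_H] = 4782969 · p^{8} = 4782969 · 16777216/43046721 = 16777216/9.
Numerically: E[X] ≈ 1.86414e+06.

E[X] = 4782969 · (8/9)^{8} = 16777216/9 ≈ 1.86414e+06.


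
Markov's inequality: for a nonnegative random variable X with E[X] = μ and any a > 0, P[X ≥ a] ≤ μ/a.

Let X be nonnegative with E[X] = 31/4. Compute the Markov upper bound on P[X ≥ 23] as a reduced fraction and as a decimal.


μ = E[X] = 31/4, a = 23.
Markov: P[X ≥ 23] ≤ μ/a = (31/4)/23 = 31/92.
Numerically: ≈ 0.33696.
(Since a = 23 > μ = 7.75000, the bound 31/92 is < 1 and informative.)

P[X ≥ 23] ≤ 31/92 ≈ 0.33696.


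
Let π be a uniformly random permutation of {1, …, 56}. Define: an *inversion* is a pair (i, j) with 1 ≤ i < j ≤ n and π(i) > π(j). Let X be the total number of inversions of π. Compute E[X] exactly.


Write X = Σ X_I over the C(56, 2) = 1540 pairs i < j, with X_I the indicator of one inversion.
There are 1540 indicators.
For each fixed pair i < j, the values π(i) and π(j) are two distinct elements of {1, …, 56} in uniformly random order; by symmetry P[π(i) > π(j)] = 1/2.
By linearity: E[X] = 1540 · (1/2) = C(56, 2) · (1/2) = 1540/2 = 770 ≈ 770.000.

E[X] = 770 = 770.000.


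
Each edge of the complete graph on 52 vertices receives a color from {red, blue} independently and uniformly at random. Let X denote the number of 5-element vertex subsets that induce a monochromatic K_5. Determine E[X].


Let X = Σ_S X_S over the C(52, 5) = 2598960 subsets S of size 5, where X_S = 1 if the K_5 on S is monochromatic.
For a fixed S, the K_5 on S has C(5, 2) = 10 edges. P[all 10 edges red] = (1/2)^10, and likewise for blue, so P[monochromatic] = 2·(1/2)^10 = 2^{1 − 10} = 1/512.
Summing: E[X] = C(52, 5) · 2^{1 − 10} = 2598960 · 1/512 = 162435/32.
Numerically: E[X] ≈ 5076.094.

E[X] = C(52,5)·2^(1−C(5,2)) = 162435/32 ≈ 5076.094.


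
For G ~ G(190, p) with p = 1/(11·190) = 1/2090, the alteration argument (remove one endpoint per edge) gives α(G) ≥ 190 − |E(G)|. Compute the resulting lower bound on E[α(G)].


E[|E(G)|] = C(190, 2)·p = 17955 · (1/2090) = 189/22.
E[α(G)] ≥ n − E[|E(G)|] = 190 − 189/22 = 3991/22.
Numerically: ≈ 181.4091.
(This is only a lower bound; the true E[α(G)] may be larger.)

E[α(G)] ≥ 3991/22 ≈ 181.4091.


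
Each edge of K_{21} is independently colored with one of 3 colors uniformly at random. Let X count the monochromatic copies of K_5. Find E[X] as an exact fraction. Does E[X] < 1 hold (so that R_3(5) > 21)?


E[X] = C(21, 5) · 3^{1 − 10} = 20349 · 3^{−9} = 20349/19683.
As a reduced fraction: E[X] = 2261/2187 ≈ 1.0338363.
Is E[X] < 1? NO.
Since E[X] ≥ 1, the first-moment bound is inconclusive at n = 21; it does NOT by itself certify R_3(5) > 21.

E[X] = 2261/2187 ≈ 1.0338363; E[X] ≥ 1; first-moment method inconclusive here.


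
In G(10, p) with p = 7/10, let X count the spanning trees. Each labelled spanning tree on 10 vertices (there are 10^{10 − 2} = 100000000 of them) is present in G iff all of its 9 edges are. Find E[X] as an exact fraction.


K_10 has 10^{10 − 2} = 100000000 labelled spanning trees.
For each such spanning tree H, let X_H = 1 if all 9 edges of H are present in G. Then P[X_H = 1] = p^{9} = (7/10)^{9} = 40353607/1000000000.
By linearity: E[X] = Σ_H E[X_H] = 100000000 · p^{9} = 100000000 · 40353607/1000000000 = 40353607/10.
Numerically: E[X] ≈ 4.035e+06.

E[X] = 100000000 · (7/10)^{9} = 40353607/10 ≈ 4.035e+06.


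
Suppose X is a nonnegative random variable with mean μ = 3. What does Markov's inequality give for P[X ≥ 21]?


μ = E[X] = 3, a = 21.
Markov: P[X ≥ 21] ≤ μ/a = (3)/21 = 1/7.
Numerically: ≈ 0.1429.
(Since a = 21 > μ = 3.0000, the bound 1/7 is < 1 and informative.)

P[X ≥ 21] ≤ 1/7 ≈ 0.1429.


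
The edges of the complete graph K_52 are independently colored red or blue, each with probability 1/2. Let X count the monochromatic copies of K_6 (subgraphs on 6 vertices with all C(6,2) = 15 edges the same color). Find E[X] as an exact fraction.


Let X = Σ_S X_S over the C(52, 6) = 20358520 subsets S of size 6, where X_S = 1 if the K_6 on S is monochromatic.
For a fixed S, the K_6 on S has C(6, 2) = 15 edges. P[all 15 edges red] = (1/2)^15, and likewise for blue, so P[monochromatic] = 2·(1/2)^15 = 2^{1 − 15} = 1/16384.
Summing: E[X] = C(52, 6) · 2^{1 − 15} = 20358520 · 1/16384 = 2544815/2048.
Numerically: E[X] ≈ 1242.585449.

E[X] = C(52,6)·2^(1−C(6,2)) = 2544815/2048 ≈ 1242.585449.


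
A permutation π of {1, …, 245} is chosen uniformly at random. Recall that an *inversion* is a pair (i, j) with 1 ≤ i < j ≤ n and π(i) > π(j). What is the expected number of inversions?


Write X = Σ X_I over the C(245, 2) = 29890 pairs i < j, with X_I the indicator of one inversion.
There are 29890 indicators.
For each fixed pair i < j, the values π(i) and π(j) are two distinct elements of {1, …, 245} in uniformly random order; by symmetry P[π(i) > π(j)] = 1/2.
By linearity: E[X] = 29890 · (1/2) = C(245, 2) · (1/2) = 29890/2 = 14945 ≈ 14945.000.

E[X] = 14945 = 14945.000.


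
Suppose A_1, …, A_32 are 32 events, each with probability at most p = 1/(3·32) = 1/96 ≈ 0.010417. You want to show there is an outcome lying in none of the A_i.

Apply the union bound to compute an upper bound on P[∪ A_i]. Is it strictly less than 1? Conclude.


Union bound: P[∪_{i=1}^{32} A_i] ≤ Σ_i P[A_i] ≤ 32·p = 32·(1/96) = 1/3.
Numerically: 1/3 ≈ 0.333333.
Is 1/3 < 1? YES.
Since P[∪ A_i] ≤ 1/3 < 1, the complement has P[∩ A_i^c] ≥ 1 − 1/3 = 2/3 > 0, so some outcome avoids every A_i.

32·p = 1/3 ≈ 0.333333; existence CERTIFIED by the union bound.


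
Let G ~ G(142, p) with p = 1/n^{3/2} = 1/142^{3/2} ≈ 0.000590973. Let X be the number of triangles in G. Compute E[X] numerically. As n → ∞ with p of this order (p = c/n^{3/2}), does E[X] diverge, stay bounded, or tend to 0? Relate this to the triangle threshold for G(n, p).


Number of potential triangles: C(142, 3) = 467180.
Each occurs with probability p³ ≈ (0.000590973)³ ≈ 2.06396558e-10.
By linearity: E[X] = C(142, 3)·p³ ≈ 467180 · 2.06396558e-10 ≈ 0.000096.
Since α = 3/2 > 1, p = c/n^{3/2} = o(1/n) is below the triangle threshold p ~ 1/n. Asymptotically E[X] ~ (c³/6)·n^{3(1−α)} = (1³/6)·n^{-1.5} → 0, so by Markov's inequality G has no triangles w.h.p.

E[X] ≈ 0.000096; in regime p = Θ(1/n^{3/2}) E[X] tends to 0 (below the triangle threshold p ~ 1/n).


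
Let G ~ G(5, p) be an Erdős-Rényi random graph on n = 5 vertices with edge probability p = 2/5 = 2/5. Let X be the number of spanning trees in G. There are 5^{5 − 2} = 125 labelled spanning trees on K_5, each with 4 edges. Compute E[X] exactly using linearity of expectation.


K_5 has 5^{5 − 2} = 125 labelled spanning trees.
For each such spanning tree H, let X_H = 1 if all 4 edges of H are present in G. Then P[X_H = 1] = p^{4} = (2/5)^{4} = 16/625.
By linearity of expectation: E[X] = Σ_H E[X_H] = 125 · p^{4} = 125 · 16/625 = 16/5.
Numerically: E[X] ≈ 3.2.

E[X] = 125 · (2/5)^{4} = 16/5 ≈ 3.2.
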